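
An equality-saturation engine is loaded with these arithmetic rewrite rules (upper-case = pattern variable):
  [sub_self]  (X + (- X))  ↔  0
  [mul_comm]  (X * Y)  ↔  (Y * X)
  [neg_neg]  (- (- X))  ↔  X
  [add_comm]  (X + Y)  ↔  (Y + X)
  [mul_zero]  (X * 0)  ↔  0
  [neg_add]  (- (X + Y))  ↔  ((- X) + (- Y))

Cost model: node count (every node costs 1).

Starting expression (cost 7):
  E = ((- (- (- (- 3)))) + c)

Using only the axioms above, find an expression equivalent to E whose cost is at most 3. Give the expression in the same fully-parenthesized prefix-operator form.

(c + 3)   [cost 3]

1. [neg_neg →] (- (- 3))  →  3;  E = ((- (- 3)) + c)
2. [add_comm →] ((- (- 3)) + c)  →  (c + (- (- 3)))
3. [neg_neg →] (- (- 3))  →  3;  cost 3 ≤ 3, done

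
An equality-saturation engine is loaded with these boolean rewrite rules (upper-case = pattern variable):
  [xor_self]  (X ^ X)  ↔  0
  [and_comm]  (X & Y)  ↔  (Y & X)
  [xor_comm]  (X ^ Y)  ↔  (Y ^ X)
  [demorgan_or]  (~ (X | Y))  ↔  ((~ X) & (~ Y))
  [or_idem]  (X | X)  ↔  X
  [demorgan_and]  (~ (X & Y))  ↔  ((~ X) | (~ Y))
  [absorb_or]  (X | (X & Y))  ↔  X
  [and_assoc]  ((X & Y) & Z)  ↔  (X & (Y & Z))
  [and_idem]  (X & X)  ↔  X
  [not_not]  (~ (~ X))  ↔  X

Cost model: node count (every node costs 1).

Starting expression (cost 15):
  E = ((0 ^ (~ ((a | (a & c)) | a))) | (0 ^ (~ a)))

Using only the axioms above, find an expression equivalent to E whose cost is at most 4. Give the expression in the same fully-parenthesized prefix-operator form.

(1) (a | (a & c))  =[absorb_or →]=  a    ⊢ ((0 ^ (~ (a | a))) | (0 ^ (~ a)))
(2) (a | a)  =[or_idem →]=  a    ⊢ ((0 ^ (~ a)) | (0 ^ (~ a)))
(3) ((0 ^ (~ a)) | (0 ^ (~ a)))  =[or_idem →]=  (0 ^ (~ a))    ⊢ cost 4, within 4

(0 ^ (~ a))   [cost 4]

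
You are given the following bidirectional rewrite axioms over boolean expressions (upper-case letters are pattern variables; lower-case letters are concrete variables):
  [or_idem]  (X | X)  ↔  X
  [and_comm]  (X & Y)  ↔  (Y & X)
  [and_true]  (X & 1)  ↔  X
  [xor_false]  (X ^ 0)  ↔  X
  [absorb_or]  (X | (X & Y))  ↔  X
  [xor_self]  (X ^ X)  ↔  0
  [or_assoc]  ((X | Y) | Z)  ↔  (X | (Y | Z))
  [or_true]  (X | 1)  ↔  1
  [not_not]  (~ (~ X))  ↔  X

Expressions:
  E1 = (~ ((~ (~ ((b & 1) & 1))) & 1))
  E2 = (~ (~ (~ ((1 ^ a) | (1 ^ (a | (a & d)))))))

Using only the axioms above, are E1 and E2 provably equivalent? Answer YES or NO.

Every axiom is a valid identity, so a rewrite proof would force E1 and E2 to agree under every assignment.
At a=0, b=0, d=0: E1 = 1 but E2 = 0; they differ, so no derivation exists.

NO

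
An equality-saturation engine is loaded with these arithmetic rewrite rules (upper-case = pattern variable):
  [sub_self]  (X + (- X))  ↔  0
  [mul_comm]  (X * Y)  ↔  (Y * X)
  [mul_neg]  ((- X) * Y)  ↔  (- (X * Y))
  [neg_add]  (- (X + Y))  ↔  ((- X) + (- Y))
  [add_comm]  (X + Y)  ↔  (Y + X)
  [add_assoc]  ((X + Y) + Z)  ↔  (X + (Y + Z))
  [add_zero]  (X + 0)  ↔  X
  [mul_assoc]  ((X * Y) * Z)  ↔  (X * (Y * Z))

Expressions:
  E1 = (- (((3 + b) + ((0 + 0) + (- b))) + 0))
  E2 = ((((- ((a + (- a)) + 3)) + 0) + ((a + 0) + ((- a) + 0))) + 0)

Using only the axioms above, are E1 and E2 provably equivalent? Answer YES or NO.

(1) (((3 + b) + ((0 + 0) + (- b))) + 0)  =[add_zero →]=  ((3 + b) + ((0 + 0) + (- b)))    ⊢ (- ((3 + b) + ((0 + 0) + (- b))))
(2) (0 + 0)  =[add_zero →]=  0    ⊢ (- ((3 + b) + (0 + (- b))))
(3) (0 + (- b))  =[add_comm →]=  ((- b) + 0)    ⊢ (- ((3 + b) + ((- b) + 0)))
(4) ((- b) + 0)  =[add_zero →]=  (- b)    ⊢ (- ((3 + b) + (- b)))
(5) ((3 + b) + (- b))  =[add_assoc →]=  (3 + (b + (- b)))    ⊢ (- (3 + (b + (- b))))
(6) (b + (- b))  =[sub_self →]=  0    ⊢ (- (3 + 0))
(7) (3 + 0)  =[add_zero →]=  3    ⊢ (- 3)
(8) (- 3)  =[add_zero ←]=  ((- 3) + 0)
(9) 0  =[sub_self ←]=  (a + (- a))    ⊢ ((- 3) + (a + (- a)))
(10) a  =[add_zero ←]=  (a + 0)    ⊢ ((- 3) + ((a + 0) + (- a)))
(11) (- 3)  =[add_zero ←]=  ((- 3) + 0)    ⊢ (((- 3) + 0) + ((a + 0) + (- a)))
(12) (- a)  =[add_zero ←]=  ((- a) + 0)    ⊢ (((- 3) + 0) + ((a + 0) + ((- a) + 0)))
(13) (((- 3) + 0) + ((a + 0) + ((- a) + 0)))  =[add_zero ←]=  ((((- 3) + 0) + ((a + 0) + ((- a) + 0))) + 0)
(14) 3  =[add_zero ←]=  (3 + 0)    ⊢ ((((- (3 + 0)) + 0) + ((a + 0) + ((- a) + 0))) + 0)
(15) (3 + 0)  =[add_comm →]=  (0 + 3)    ⊢ ((((- (0 + 3)) + 0) + ((a + 0) + ((- a) + 0))) + 0)
(16) 0  =[sub_self ←]=  (a + (- a))    ⊢ E2

YES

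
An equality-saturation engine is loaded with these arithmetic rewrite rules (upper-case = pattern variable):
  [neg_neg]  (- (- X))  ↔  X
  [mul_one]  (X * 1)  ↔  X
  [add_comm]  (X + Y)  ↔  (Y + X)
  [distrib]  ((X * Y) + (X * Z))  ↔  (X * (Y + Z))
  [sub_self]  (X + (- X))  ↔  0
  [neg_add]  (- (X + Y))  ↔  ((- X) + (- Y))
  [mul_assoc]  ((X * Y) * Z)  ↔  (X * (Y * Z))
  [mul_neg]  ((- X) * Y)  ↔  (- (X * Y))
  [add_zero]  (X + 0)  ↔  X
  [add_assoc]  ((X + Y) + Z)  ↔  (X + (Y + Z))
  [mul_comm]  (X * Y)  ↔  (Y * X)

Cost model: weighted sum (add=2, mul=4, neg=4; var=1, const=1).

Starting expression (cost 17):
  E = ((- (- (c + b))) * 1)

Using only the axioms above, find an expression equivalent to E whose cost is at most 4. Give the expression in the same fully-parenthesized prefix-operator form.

(b + c)   [cost 4]

step 1: add_comm (→) rewrites (c + b) into (b + c), now ((- (- (b + c))) * 1)
step 2: mul_one (→) rewrites ((- (- (b + c))) * 1) into (- (- (b + c)))
step 3: neg_neg (→) rewrites (- (- (b + c))) into (b + c), reaching cost 4 (bound 4)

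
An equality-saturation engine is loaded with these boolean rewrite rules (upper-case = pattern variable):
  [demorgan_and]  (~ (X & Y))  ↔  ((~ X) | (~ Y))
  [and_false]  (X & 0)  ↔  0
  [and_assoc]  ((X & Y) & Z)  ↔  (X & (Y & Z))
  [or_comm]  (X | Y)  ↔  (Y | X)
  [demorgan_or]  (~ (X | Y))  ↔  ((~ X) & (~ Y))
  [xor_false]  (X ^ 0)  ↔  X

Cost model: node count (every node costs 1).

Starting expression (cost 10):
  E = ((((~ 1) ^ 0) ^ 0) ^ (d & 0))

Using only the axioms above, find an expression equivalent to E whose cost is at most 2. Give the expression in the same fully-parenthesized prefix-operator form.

(~ 1)   [cost 2]

(1) (((~ 1) ^ 0) ^ 0)  =[xor_false →]=  ((~ 1) ^ 0)    ⊢ (((~ 1) ^ 0) ^ (d & 0))
(2) (d & 0)  =[and_false →]=  0    ⊢ (((~ 1) ^ 0) ^ 0)
(3) ((~ 1) ^ 0)  =[xor_false →]=  (~ 1)    ⊢ ((~ 1) ^ 0)
(4) ((~ 1) ^ 0)  =[xor_false →]=  (~ 1)    ⊢ cost 2, within 2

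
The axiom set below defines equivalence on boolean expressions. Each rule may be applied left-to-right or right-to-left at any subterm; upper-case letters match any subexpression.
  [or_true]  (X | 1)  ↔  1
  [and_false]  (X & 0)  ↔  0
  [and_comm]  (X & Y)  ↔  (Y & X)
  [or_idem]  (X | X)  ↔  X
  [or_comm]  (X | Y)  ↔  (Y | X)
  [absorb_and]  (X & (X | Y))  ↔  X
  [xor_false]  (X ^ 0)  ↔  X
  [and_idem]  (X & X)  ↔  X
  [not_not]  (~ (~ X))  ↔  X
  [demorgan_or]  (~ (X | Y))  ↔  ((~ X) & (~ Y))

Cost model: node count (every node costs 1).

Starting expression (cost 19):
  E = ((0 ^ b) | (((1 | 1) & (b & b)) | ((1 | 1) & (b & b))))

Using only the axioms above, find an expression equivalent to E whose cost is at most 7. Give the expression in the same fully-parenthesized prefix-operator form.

((0 ^ b) | (1 & b))   [cost 7]

step 1: or_idem (→) rewrites (((1 | 1) & (b & b)) | ((1 | 1) & (b & b))) into ((1 | 1) & (b & b)), now ((0 ^ b) | ((1 | 1) & (b & b)))
step 2: and_idem (→) rewrites (b & b) into b, now ((0 ^ b) | ((1 | 1) & b))
step 3: or_true (→) rewrites (1 | 1) into 1, reaching cost 7 (bound 7)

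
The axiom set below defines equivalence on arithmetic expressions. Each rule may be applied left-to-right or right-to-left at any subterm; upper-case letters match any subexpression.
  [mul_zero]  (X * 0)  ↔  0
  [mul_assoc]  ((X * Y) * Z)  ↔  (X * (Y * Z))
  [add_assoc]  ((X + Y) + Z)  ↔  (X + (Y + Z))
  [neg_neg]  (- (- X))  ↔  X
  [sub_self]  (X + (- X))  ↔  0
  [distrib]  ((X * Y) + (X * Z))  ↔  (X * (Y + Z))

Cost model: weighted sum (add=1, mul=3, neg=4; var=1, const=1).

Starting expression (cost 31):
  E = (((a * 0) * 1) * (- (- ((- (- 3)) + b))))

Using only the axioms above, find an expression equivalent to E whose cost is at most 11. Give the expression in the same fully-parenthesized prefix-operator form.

((0 * 1) * (3 + b))   [cost 11]

step 1: neg_neg (→) rewrites (- (- ((- (- 3)) + b))) into ((- (- 3)) + b), now (((a * 0) * 1) * ((- (- 3)) + b))
step 2: neg_neg (→) rewrites (- (- 3)) into 3, now (((a * 0) * 1) * (3 + b))
step 3: mul_zero (→) rewrites (a * 0) into 0, reaching cost 11 (bound 11)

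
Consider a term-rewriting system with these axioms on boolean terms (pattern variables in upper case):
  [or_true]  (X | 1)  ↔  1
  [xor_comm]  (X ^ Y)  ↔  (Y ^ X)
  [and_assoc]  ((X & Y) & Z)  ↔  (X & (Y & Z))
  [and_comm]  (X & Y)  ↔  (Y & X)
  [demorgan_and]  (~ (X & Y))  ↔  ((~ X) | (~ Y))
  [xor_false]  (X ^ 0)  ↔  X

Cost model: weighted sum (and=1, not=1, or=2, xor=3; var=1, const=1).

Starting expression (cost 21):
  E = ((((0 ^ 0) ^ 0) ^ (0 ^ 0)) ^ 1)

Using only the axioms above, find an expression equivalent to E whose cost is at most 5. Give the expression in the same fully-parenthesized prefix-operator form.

step 1: xor_false (→) rewrites (0 ^ 0) into 0, now (((0 ^ 0) ^ (0 ^ 0)) ^ 1)
step 2: xor_false (→) rewrites (0 ^ 0) into 0, now (((0 ^ 0) ^ 0) ^ 1)
step 3: xor_false (→) rewrites (0 ^ 0) into 0, now ((0 ^ 0) ^ 1)
step 4: xor_false (→) rewrites (0 ^ 0) into 0, reaching cost 5 (bound 5)

(0 ^ 1)   [cost 5]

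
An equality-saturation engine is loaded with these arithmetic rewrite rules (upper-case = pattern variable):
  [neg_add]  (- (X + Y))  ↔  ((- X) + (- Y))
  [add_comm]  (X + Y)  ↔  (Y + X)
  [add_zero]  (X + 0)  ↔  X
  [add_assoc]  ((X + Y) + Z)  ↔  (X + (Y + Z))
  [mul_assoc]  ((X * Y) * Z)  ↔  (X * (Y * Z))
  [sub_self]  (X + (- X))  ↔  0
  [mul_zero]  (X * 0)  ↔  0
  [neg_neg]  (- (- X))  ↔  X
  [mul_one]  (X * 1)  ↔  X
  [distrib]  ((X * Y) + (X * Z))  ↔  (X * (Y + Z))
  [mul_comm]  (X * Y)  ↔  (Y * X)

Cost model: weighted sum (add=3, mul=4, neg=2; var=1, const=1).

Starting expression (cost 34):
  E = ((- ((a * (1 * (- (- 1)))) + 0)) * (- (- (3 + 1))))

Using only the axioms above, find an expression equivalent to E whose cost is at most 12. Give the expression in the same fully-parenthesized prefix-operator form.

((- a) * (3 + 1))   [cost 12]

1. [neg_neg →] (- (- 1))  →  1;  E = ((- ((a * (1 * 1)) + 0)) * (- (- (3 + 1))))
2. [mul_one →] (1 * 1)  →  1;  E = ((- ((a * 1) + 0)) * (- (- (3 + 1))))
3. [neg_neg →] (- (- (3 + 1)))  →  (3 + 1);  E = ((- ((a * 1) + 0)) * (3 + 1))
4. [mul_one →] (a * 1)  →  a;  E = ((- (a + 0)) * (3 + 1))
5. [add_zero →] (a + 0)  →  a;  cost 12 ≤ 12, done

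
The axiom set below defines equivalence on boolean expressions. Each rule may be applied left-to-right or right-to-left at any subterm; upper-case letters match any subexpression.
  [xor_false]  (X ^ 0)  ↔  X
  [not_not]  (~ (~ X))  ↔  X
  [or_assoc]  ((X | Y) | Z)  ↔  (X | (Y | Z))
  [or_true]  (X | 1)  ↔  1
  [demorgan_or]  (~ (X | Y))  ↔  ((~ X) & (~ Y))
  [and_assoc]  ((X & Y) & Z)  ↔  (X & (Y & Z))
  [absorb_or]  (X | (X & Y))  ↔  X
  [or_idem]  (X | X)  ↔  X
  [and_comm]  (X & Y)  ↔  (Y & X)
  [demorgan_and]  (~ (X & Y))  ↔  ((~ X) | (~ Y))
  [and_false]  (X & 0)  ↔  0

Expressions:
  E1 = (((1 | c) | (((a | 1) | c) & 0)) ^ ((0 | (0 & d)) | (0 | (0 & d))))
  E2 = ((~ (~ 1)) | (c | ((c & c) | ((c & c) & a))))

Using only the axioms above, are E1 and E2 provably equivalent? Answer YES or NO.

YES

step 1: or_true (→) rewrites (a | 1) into 1, now (((1 | c) | ((1 | c) & 0)) ^ ((0 | (0 & d)) | (0 | (0 & d))))
step 2: or_idem (→) rewrites ((0 | (0 & d)) | (0 | (0 & d))) into (0 | (0 & d)), now (((1 | c) | ((1 | c) & 0)) ^ (0 | (0 & d)))
step 3: absorb_or (→) rewrites ((1 | c) | ((1 | c) & 0)) into (1 | c), now ((1 | c) ^ (0 | (0 & d)))
step 4: absorb_or (→) rewrites (0 | (0 & d)) into 0, now ((1 | c) ^ 0)
step 5: xor_false (→) rewrites ((1 | c) ^ 0) into (1 | c)
step 6: absorb_or (←) rewrites c into (c | (c & c)), now (1 | (c | (c & c)))
step 7: not_not (←) rewrites 1 into (~ (~ 1)), now ((~ (~ 1)) | (c | (c & c)))
step 8: absorb_or (←) rewrites (c & c) into ((c & c) | ((c & c) & a)), which is E2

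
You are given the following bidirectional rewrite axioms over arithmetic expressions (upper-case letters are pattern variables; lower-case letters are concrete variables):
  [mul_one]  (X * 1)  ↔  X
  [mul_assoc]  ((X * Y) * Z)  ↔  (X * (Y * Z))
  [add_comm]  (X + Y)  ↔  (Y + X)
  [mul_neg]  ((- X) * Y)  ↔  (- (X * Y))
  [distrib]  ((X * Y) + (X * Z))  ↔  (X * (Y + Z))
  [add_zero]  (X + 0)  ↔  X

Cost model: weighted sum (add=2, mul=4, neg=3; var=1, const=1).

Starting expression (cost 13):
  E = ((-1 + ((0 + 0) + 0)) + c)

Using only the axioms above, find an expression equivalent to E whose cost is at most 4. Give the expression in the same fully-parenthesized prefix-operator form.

(1) ((0 + 0) + 0)  =[add_zero →]=  (0 + 0)    ⊢ ((-1 + (0 + 0)) + c)
(2) (0 + 0)  =[add_zero →]=  0    ⊢ ((-1 + 0) + c)
(3) (-1 + 0)  =[add_zero →]=  -1    ⊢ cost 4, within 4

(-1 + c)   [cost 4]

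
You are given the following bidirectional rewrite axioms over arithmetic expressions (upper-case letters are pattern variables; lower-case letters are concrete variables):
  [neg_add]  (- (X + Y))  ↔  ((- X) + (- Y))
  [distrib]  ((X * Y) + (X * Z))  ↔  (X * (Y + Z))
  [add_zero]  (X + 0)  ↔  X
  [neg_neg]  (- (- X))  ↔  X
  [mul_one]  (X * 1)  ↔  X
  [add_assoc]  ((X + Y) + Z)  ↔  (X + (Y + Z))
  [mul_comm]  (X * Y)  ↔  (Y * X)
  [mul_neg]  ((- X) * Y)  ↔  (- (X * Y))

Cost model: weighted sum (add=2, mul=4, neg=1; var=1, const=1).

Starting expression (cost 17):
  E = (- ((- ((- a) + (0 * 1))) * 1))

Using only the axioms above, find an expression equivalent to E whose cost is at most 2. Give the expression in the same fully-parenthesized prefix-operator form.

(- a)   [cost 2]

step 1: mul_one (→) rewrites ((- ((- a) + (0 * 1))) * 1) into (- ((- a) + (0 * 1))), now (- (- ((- a) + (0 * 1))))
step 2: mul_one (→) rewrites (0 * 1) into 0, now (- (- ((- a) + 0)))
step 3: add_zero (→) rewrites ((- a) + 0) into (- a), now (- (- (- a)))
step 4: neg_neg (→) rewrites (- (- (- a))) into (- a), reaching cost 2 (bound 2)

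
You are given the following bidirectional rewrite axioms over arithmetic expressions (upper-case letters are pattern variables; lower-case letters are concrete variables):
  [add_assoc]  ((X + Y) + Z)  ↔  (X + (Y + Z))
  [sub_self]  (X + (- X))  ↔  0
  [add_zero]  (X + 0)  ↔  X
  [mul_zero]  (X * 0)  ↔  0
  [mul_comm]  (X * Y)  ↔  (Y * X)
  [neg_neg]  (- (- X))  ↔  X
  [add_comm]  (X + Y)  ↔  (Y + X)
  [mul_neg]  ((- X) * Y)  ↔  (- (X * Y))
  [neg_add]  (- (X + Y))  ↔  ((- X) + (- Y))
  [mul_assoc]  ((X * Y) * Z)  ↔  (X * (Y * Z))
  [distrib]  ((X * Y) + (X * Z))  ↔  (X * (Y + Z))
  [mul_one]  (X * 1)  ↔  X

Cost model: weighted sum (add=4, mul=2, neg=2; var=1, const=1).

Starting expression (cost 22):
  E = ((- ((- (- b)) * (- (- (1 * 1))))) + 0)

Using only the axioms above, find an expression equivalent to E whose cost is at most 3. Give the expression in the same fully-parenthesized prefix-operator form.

(1) (1 * 1)  =[mul_one →]=  1    ⊢ ((- ((- (- b)) * (- (- 1)))) + 0)
(2) ((- ((- (- b)) * (- (- 1)))) + 0)  =[add_zero →]=  (- ((- (- b)) * (- (- 1))))
(3) (- (- 1))  =[neg_neg →]=  1    ⊢ (- ((- (- b)) * 1))
(4) ((- (- b)) * 1)  =[mul_one →]=  (- (- b))    ⊢ (- (- (- b)))
(5) (- (- (- b)))  =[neg_neg →]=  (- b)    ⊢ cost 3, within 3

(- b)   [cost 3]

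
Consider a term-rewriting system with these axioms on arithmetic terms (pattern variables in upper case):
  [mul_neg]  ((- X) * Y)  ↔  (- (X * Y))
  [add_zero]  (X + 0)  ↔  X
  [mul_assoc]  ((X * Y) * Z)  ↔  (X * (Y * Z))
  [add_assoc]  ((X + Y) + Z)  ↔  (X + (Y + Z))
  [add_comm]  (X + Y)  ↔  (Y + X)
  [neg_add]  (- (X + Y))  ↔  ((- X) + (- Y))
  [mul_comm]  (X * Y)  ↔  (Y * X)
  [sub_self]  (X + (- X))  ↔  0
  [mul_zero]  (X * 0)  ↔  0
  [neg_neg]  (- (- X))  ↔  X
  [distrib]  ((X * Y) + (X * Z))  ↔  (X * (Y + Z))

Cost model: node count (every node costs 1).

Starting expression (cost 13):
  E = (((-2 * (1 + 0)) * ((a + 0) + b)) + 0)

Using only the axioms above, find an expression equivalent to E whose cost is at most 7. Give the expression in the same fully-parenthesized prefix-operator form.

((-2 * 1) * (a + b))   [cost 7]

(1) (a + 0)  =[add_zero →]=  a    ⊢ (((-2 * (1 + 0)) * (a + b)) + 0)
(2) (1 + 0)  =[add_zero →]=  1    ⊢ (((-2 * 1) * (a + b)) + 0)
(3) (((-2 * 1) * (a + b)) + 0)  =[add_zero →]=  ((-2 * 1) * (a + b))    ⊢ cost 7, within 7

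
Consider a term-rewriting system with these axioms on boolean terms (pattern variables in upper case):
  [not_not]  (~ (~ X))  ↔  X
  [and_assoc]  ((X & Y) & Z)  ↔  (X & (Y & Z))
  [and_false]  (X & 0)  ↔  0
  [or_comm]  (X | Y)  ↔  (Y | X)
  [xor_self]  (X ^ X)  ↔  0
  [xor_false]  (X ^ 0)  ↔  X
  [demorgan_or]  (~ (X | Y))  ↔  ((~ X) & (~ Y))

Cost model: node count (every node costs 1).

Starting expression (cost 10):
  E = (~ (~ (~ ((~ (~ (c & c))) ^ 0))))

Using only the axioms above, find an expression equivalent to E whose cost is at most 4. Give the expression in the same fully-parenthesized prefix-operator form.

(1) (~ (~ (~ ((~ (~ (c & c))) ^ 0))))  =[not_not →]=  (~ ((~ (~ (c & c))) ^ 0))
(2) ((~ (~ (c & c))) ^ 0)  =[xor_false →]=  (~ (~ (c & c)))    ⊢ (~ (~ (~ (c & c))))
(3) (~ (~ (~ (c & c))))  =[not_not →]=  (~ (c & c))    ⊢ cost 4, within 4

(~ (c & c))   [cost 4]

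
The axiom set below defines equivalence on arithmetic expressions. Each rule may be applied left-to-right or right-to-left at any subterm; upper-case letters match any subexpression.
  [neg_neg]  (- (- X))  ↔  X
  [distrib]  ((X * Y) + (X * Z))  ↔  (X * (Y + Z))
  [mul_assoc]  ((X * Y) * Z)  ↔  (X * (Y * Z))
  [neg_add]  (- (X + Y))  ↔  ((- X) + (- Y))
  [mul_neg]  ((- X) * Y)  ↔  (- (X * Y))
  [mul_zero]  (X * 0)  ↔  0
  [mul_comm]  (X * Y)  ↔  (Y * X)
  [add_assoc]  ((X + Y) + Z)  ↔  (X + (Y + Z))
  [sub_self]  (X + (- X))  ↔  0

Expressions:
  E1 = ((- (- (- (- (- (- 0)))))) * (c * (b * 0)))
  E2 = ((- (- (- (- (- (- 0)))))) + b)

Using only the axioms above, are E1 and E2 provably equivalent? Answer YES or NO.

All listed rules preserve value, hence provable equivalence implies equal values everywhere; look for a separating assignment.
b=1, c=0 gives E1 ↦ 0, E2 ↦ 1; values differ ⇒ not provably equivalent.

NO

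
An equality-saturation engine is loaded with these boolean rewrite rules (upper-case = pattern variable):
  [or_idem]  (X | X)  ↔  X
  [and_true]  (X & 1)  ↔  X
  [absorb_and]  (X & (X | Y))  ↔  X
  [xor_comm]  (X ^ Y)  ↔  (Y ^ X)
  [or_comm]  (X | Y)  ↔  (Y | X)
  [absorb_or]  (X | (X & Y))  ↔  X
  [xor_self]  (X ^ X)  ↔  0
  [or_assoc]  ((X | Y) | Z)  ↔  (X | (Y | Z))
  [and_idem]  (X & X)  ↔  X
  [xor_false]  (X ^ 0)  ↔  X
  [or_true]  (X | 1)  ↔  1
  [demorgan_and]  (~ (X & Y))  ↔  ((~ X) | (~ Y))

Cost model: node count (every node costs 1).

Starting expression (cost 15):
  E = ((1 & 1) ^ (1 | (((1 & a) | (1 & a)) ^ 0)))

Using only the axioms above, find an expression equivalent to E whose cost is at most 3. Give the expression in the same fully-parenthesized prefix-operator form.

(1 ^ 1)   [cost 3]

1. [xor_false →] (((1 & a) | (1 & a)) ^ 0)  →  ((1 & a) | (1 & a));  E = ((1 & 1) ^ (1 | ((1 & a) | (1 & a))))
2. [or_idem →] ((1 & a) | (1 & a))  →  (1 & a);  E = ((1 & 1) ^ (1 | (1 & a)))
3. [absorb_or →] (1 | (1 & a))  →  1;  E = ((1 & 1) ^ 1)
4. [and_true →] (1 & 1)  →  1;  cost 3 ≤ 3, done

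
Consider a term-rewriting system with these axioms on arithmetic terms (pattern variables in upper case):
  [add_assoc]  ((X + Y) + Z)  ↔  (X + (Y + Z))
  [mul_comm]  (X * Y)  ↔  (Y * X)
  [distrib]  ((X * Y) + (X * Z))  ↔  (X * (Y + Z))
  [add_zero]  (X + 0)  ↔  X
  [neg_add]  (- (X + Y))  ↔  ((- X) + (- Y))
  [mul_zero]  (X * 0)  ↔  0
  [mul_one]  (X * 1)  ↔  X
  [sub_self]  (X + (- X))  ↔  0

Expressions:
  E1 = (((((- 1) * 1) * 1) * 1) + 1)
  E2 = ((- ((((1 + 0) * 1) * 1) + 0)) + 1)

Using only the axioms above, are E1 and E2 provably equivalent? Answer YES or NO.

step 1: mul_one (→) rewrites (((- 1) * 1) * 1) into ((- 1) * 1), now ((((- 1) * 1) * 1) + 1)
step 2: mul_one (→) rewrites ((- 1) * 1) into (- 1), now (((- 1) * 1) + 1)
step 3: mul_one (→) rewrites ((- 1) * 1) into (- 1), now ((- 1) + 1)
step 4: mul_one (←) rewrites 1 into (1 * 1), now ((- (1 * 1)) + 1)
step 5: mul_one (←) rewrites (1 * 1) into ((1 * 1) * 1), now ((- ((1 * 1) * 1)) + 1)
step 6: add_zero (←) rewrites ((1 * 1) * 1) into (((1 * 1) * 1) + 0), now ((- (((1 * 1) * 1) + 0)) + 1)
step 7: add_zero (←) rewrites 1 into (1 + 0), which is E2

YES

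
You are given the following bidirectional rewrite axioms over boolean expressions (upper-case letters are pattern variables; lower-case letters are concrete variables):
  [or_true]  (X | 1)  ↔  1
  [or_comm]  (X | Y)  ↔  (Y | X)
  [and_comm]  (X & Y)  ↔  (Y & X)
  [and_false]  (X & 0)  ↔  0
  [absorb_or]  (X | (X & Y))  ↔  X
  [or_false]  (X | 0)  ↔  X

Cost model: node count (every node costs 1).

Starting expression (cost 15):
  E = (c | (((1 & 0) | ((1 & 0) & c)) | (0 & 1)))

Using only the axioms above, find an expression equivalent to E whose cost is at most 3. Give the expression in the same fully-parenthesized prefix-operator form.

(1) ((1 & 0) | ((1 & 0) & c))  =[absorb_or →]=  (1 & 0)    ⊢ (c | ((1 & 0) | (0 & 1)))
(2) (1 & 0)  =[and_false →]=  0    ⊢ (c | (0 | (0 & 1)))
(3) (0 | (0 & 1))  =[absorb_or →]=  0    ⊢ cost 3, within 3

(c | 0)   [cost 3]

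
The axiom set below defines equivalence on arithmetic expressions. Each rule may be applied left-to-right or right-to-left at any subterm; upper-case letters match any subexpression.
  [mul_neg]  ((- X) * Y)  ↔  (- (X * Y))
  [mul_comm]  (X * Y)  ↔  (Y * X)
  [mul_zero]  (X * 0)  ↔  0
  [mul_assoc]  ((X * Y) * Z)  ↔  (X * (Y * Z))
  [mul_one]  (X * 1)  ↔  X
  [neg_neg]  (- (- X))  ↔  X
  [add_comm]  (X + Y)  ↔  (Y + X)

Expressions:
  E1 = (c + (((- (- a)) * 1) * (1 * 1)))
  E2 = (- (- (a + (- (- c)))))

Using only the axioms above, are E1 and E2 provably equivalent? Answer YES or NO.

1. [mul_one →] ((- (- a)) * 1)  →  (- (- a));  E1 = (c + ((- (- a)) * (1 * 1)))
2. [neg_neg →] (- (- a))  →  a;  E1 = (c + (a * (1 * 1)))
3. [mul_one →] (1 * 1)  →  1;  E1 = (c + (a * 1))
4. [mul_one →] (a * 1)  →  a;  E1 = (c + a)
5. [add_comm →] (c + a)  →  (a + c)
6. [neg_neg ←] (a + c)  →  (- (- (a + c)))
7. [neg_neg ←] c  →  (- (- c));  this is E2

YES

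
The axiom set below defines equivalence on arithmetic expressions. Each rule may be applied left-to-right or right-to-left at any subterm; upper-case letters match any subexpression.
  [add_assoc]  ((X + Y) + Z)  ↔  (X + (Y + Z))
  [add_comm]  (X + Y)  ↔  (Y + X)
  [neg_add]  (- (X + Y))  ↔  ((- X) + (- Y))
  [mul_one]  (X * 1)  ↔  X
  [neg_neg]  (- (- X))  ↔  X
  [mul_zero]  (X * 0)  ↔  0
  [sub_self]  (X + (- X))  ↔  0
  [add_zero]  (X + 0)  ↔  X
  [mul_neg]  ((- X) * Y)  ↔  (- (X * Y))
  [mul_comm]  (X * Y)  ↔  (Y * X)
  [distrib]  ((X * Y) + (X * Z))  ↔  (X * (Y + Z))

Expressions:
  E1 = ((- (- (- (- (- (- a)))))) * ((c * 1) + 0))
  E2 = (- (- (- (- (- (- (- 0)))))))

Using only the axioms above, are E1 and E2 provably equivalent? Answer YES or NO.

NO

The axioms are sound identities: if E1 ↔* E2 then E1 and E2 evaluate identically under any assignment.
Under a=1, c=1: E1 evaluates to 1, E2 to 0. Distinct ⇒ no rewrite sequence connects them.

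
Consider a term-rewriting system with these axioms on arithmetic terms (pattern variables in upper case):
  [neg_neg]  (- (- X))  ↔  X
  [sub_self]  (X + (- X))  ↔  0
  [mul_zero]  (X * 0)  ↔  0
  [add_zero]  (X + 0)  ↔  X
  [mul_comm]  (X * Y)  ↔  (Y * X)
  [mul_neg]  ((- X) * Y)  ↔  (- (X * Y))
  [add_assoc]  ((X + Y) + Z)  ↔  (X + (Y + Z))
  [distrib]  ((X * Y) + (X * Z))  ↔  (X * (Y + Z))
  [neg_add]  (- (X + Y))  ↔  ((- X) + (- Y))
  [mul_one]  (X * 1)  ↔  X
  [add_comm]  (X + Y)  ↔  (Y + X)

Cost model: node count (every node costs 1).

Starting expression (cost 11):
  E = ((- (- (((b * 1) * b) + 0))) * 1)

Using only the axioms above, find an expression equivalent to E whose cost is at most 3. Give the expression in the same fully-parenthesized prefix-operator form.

(b * b)   [cost 3]

(1) ((- (- (((b * 1) * b) + 0))) * 1)  =[mul_one →]=  (- (- (((b * 1) * b) + 0)))
(2) (- (- (((b * 1) * b) + 0)))  =[neg_neg →]=  (((b * 1) * b) + 0)
(3) (b * 1)  =[mul_one →]=  b    ⊢ ((b * b) + 0)
(4) ((b * b) + 0)  =[add_zero →]=  (b * b)    ⊢ cost 3, within 3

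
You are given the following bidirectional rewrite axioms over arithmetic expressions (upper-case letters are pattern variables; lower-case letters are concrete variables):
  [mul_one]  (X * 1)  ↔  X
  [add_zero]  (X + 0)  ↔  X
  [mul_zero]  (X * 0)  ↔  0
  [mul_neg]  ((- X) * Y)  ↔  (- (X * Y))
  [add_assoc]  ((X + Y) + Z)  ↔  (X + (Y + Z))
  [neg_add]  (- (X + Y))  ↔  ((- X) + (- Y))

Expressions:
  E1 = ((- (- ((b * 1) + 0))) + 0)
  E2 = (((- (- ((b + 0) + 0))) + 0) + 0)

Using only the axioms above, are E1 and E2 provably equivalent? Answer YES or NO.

step 1: mul_one (→) rewrites (b * 1) into b, now ((- (- (b + 0))) + 0)
step 2: add_zero (←) rewrites ((- (- (b + 0))) + 0) into (((- (- (b + 0))) + 0) + 0)
step 3: add_zero (←) rewrites (b + 0) into ((b + 0) + 0), which is E2

YES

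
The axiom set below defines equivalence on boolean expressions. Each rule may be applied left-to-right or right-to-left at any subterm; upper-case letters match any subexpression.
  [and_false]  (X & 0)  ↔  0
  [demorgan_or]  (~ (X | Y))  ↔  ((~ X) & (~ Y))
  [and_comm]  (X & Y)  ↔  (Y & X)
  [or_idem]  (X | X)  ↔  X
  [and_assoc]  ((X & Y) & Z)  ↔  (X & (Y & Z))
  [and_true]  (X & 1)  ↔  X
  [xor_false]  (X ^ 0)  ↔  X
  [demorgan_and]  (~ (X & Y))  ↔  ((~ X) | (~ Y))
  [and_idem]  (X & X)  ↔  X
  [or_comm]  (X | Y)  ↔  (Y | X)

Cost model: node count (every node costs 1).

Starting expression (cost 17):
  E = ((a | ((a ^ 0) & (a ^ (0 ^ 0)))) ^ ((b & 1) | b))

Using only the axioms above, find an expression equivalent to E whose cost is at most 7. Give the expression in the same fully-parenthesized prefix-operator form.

(1) (0 ^ 0)  =[xor_false →]=  0    ⊢ ((a | ((a ^ 0) & (a ^ 0))) ^ ((b & 1) | b))
(2) ((a ^ 0) & (a ^ 0))  =[and_idem →]=  (a ^ 0)    ⊢ ((a | (a ^ 0)) ^ ((b & 1) | b))
(3) (a ^ 0)  =[xor_false →]=  a    ⊢ ((a | a) ^ ((b & 1) | b))
(4) (b & 1)  =[and_true →]=  b    ⊢ cost 7, within 7

((a | a) ^ (b | b))   [cost 7]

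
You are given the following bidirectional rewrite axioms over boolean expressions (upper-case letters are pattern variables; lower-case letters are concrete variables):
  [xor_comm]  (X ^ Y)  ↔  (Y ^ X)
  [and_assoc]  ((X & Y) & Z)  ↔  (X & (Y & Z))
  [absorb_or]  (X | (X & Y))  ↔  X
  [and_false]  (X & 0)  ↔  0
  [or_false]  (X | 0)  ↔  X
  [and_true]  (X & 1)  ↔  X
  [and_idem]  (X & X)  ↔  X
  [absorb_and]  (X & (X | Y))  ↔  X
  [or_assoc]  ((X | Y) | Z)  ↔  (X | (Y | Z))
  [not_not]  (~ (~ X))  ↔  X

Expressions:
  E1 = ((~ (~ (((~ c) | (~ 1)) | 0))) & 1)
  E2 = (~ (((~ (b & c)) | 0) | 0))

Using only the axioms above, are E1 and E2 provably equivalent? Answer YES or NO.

The axioms are sound identities: if E1 ↔* E2 then E1 and E2 evaluate identically under any assignment.
Under b=0, c=0: E1 evaluates to 1, E2 to 0. Distinct ⇒ no rewrite sequence connects them.

NO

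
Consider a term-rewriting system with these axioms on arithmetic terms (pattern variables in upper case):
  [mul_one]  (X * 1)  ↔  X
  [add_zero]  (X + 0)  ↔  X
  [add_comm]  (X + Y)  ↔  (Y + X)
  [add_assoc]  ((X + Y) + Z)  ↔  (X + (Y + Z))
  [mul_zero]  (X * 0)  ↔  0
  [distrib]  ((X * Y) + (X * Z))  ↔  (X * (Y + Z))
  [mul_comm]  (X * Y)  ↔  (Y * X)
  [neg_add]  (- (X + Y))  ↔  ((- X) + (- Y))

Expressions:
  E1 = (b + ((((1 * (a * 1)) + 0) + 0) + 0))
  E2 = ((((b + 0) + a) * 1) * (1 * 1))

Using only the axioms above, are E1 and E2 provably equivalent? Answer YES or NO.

YES

step 1: add_zero (→) rewrites (((1 * (a * 1)) + 0) + 0) into ((1 * (a * 1)) + 0), now (b + (((1 * (a * 1)) + 0) + 0))
step 2: add_zero (→) rewrites (((1 * (a * 1)) + 0) + 0) into ((1 * (a * 1)) + 0), now (b + ((1 * (a * 1)) + 0))
step 3: mul_comm (→) rewrites (1 * (a * 1)) into ((a * 1) * 1), now (b + (((a * 1) * 1) + 0))
step 4: mul_one (→) rewrites ((a * 1) * 1) into (a * 1), now (b + ((a * 1) + 0))
step 5: add_zero (→) rewrites ((a * 1) + 0) into (a * 1), now (b + (a * 1))
step 6: mul_one (→) rewrites (a * 1) into a, now (b + a)
step 7: mul_one (←) rewrites (b + a) into ((b + a) * 1)
step 8: mul_one (←) rewrites (b + a) into ((b + a) * 1), now (((b + a) * 1) * 1)
step 9: mul_one (←) rewrites 1 into (1 * 1), now (((b + a) * 1) * (1 * 1))
step 10: add_zero (←) rewrites b into (b + 0), which is E2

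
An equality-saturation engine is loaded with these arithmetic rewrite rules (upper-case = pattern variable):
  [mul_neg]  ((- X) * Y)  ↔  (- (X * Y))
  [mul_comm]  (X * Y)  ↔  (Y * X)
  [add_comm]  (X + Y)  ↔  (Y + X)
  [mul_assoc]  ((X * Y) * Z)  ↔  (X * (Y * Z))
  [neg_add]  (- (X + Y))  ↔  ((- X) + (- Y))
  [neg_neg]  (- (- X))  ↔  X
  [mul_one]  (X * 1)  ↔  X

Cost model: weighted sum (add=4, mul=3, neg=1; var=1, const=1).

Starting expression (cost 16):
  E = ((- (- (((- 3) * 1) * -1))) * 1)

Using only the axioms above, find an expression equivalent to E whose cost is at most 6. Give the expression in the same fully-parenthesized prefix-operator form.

(1) ((- 3) * 1)  =[mul_one →]=  (- 3)    ⊢ ((- (- ((- 3) * -1))) * 1)
(2) ((- 3) * -1)  =[mul_neg →]=  (- (3 * -1))    ⊢ ((- (- (- (3 * -1)))) * 1)
(3) ((- (- (- (3 * -1)))) * 1)  =[mul_one →]=  (- (- (- (3 * -1))))
(4) (- (- (- (3 * -1))))  =[neg_neg →]=  (- (3 * -1))    ⊢ cost 6, within 6

(- (3 * -1))   [cost 6]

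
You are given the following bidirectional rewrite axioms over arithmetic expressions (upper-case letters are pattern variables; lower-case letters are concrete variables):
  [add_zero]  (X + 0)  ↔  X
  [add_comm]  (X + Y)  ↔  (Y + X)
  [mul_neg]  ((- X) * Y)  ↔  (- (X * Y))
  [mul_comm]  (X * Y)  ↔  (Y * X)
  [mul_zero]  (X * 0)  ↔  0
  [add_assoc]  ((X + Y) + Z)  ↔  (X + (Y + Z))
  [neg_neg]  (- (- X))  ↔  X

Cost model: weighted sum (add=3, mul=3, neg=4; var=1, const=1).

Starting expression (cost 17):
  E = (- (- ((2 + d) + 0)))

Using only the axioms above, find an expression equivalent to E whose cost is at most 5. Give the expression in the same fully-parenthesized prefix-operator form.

(2 + d)   [cost 5]

(1) (- (- ((2 + d) + 0)))  =[neg_neg →]=  ((2 + d) + 0)
(2) ((2 + d) + 0)  =[add_assoc →]=  (2 + (d + 0))
(3) (d + 0)  =[add_zero →]=  d    ⊢ cost 5, within 5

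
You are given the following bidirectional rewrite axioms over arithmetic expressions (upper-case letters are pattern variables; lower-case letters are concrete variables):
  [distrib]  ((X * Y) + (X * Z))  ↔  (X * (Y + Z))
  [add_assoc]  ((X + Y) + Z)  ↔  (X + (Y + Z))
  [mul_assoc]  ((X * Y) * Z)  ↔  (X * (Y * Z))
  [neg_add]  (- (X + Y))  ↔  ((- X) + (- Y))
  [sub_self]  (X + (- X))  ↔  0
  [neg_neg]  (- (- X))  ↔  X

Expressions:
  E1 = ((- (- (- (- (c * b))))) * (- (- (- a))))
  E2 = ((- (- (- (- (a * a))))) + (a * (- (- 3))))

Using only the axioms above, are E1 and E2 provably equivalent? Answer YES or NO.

Every axiom is a valid identity, so a rewrite proof would force E1 and E2 to agree under every assignment.
At a=1, b=0, c=0: E1 = 0 but E2 = 4; they differ, so no derivation exists.

NO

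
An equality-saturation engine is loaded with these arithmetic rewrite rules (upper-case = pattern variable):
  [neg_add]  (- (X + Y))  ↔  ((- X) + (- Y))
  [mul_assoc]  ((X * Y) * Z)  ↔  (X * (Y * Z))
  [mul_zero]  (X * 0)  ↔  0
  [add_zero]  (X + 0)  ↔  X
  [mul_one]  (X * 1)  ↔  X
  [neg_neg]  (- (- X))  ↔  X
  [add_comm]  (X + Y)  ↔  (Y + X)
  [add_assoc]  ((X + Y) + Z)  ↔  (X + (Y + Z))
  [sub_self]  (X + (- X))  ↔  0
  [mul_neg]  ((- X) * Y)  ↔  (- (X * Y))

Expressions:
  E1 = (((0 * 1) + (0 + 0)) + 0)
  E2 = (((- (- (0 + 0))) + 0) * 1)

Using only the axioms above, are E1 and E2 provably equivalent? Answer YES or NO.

step 1: mul_one (→) rewrites (0 * 1) into 0, now ((0 + (0 + 0)) + 0)
step 2: add_zero (→) rewrites ((0 + (0 + 0)) + 0) into (0 + (0 + 0))
step 3: add_zero (→) rewrites (0 + 0) into 0, now (0 + 0)
step 4: add_zero (←) rewrites (0 + 0) into ((0 + 0) + 0)
step 5: mul_one (←) rewrites ((0 + 0) + 0) into (((0 + 0) + 0) * 1)
step 6: neg_neg (←) rewrites (0 + 0) into (- (- (0 + 0))), which is E2

YES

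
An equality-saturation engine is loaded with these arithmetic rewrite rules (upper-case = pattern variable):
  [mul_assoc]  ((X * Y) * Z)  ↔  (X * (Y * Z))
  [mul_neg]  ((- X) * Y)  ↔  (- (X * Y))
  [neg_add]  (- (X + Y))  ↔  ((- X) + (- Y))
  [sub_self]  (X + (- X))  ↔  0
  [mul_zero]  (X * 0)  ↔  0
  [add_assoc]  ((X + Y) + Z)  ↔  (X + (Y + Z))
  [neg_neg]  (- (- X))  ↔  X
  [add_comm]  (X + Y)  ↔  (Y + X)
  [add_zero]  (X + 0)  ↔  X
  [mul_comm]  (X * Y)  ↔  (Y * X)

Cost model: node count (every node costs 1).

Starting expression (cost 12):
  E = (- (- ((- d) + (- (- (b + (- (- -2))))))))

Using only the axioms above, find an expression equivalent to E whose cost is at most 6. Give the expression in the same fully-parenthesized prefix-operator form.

((- d) + (b + -2))   [cost 6]

(1) (- (- -2))  =[neg_neg →]=  -2    ⊢ (- (- ((- d) + (- (- (b + -2))))))
(2) (- (- ((- d) + (- (- (b + -2))))))  =[neg_neg →]=  ((- d) + (- (- (b + -2))))
(3) (- (- (b + -2)))  =[neg_neg →]=  (b + -2)    ⊢ cost 6, within 6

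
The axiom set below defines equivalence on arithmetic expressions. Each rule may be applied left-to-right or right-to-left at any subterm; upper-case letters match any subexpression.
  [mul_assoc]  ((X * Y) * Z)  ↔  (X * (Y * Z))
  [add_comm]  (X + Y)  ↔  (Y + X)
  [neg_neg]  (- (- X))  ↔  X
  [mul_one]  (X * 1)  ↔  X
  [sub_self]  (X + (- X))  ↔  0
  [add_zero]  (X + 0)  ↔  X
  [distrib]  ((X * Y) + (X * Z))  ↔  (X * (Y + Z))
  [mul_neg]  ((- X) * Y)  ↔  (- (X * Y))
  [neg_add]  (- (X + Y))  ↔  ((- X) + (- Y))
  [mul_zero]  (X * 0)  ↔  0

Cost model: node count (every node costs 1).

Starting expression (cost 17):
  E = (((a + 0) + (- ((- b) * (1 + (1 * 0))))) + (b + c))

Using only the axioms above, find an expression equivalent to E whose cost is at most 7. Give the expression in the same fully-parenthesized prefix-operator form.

((a + b) + (c + b))   [cost 7]

step 1: mul_zero (→) rewrites (1 * 0) into 0, now (((a + 0) + (- ((- b) * (1 + 0)))) + (b + c))
step 2: add_zero (→) rewrites (1 + 0) into 1, now (((a + 0) + (- ((- b) * 1))) + (b + c))
step 3: add_zero (→) rewrites (a + 0) into a, now ((a + (- ((- b) * 1))) + (b + c))
step 4: add_comm (→) rewrites (b + c) into (c + b), now ((a + (- ((- b) * 1))) + (c + b))
step 5: mul_one (→) rewrites ((- b) * 1) into (- b), now ((a + (- (- b))) + (c + b))
step 6: neg_neg (→) rewrites (- (- b)) into b, reaching cost 7 (bound 7)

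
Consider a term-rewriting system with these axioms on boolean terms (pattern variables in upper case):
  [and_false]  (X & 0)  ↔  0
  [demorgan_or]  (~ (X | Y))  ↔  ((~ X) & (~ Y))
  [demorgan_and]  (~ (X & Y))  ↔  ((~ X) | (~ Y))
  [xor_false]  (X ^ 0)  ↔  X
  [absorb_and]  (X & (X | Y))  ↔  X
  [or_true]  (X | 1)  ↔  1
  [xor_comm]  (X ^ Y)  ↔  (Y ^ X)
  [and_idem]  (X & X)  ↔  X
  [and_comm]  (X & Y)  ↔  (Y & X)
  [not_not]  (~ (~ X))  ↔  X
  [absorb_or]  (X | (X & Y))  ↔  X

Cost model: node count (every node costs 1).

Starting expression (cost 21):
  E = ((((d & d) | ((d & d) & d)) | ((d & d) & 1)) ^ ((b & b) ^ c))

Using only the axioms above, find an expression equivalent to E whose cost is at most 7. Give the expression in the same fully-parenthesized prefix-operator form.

((d & d) ^ (b ^ c))   [cost 7]

1. [and_idem →] (b & b)  →  b;  E = ((((d & d) | ((d & d) & d)) | ((d & d) & 1)) ^ (b ^ c))
2. [absorb_or →] ((d & d) | ((d & d) & d))  →  (d & d);  E = (((d & d) | ((d & d) & 1)) ^ (b ^ c))
3. [absorb_or →] ((d & d) | ((d & d) & 1))  →  (d & d);  cost 7 ≤ 7, done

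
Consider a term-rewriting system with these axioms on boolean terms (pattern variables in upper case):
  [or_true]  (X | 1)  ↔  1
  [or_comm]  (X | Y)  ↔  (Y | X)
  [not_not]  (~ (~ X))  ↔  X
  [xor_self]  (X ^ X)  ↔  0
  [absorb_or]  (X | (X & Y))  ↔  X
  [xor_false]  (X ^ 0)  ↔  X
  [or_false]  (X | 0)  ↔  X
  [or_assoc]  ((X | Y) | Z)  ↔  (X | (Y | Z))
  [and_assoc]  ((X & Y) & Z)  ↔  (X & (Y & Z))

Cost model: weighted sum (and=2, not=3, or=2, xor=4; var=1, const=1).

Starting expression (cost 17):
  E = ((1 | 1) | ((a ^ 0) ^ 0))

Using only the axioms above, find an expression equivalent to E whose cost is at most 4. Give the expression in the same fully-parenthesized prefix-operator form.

(1 | a)   [cost 4]

1. [xor_false →] ((a ^ 0) ^ 0)  →  (a ^ 0);  E = ((1 | 1) | (a ^ 0))
2. [or_true →] (1 | 1)  →  1;  E = (1 | (a ^ 0))
3. [xor_false →] (a ^ 0)  →  a;  cost 4 ≤ 4, done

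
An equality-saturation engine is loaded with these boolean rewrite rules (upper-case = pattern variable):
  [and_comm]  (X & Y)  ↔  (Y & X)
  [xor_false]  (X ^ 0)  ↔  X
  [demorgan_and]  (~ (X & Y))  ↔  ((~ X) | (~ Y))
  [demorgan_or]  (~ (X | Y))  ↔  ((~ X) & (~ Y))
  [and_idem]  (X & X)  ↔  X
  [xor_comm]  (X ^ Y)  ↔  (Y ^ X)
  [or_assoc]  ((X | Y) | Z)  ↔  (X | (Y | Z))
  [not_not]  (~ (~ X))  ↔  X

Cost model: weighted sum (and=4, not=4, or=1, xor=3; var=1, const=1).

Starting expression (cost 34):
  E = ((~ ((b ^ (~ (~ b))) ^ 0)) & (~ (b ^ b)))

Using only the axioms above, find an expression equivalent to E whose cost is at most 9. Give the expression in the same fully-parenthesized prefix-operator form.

(~ (b ^ b))   [cost 9]

1. [not_not →] (~ (~ b))  →  b;  E = ((~ ((b ^ b) ^ 0)) & (~ (b ^ b)))
2. [xor_false →] ((b ^ b) ^ 0)  →  (b ^ b);  E = ((~ (b ^ b)) & (~ (b ^ b)))
3. [and_idem →] ((~ (b ^ b)) & (~ (b ^ b)))  →  (~ (b ^ b));  cost 9 ≤ 9, done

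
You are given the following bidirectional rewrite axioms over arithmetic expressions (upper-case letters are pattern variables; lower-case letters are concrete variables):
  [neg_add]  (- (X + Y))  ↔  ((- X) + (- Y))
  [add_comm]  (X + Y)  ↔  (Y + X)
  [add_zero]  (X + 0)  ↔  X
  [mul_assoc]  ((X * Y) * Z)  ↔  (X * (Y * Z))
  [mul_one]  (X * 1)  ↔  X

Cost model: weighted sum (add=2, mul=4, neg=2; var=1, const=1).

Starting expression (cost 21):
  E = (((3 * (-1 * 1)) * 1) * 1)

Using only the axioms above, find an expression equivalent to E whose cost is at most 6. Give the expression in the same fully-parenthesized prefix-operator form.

step 1: mul_one (→) rewrites (((3 * (-1 * 1)) * 1) * 1) into ((3 * (-1 * 1)) * 1)
step 2: mul_one (→) rewrites ((3 * (-1 * 1)) * 1) into (3 * (-1 * 1))
step 3: mul_one (→) rewrites (-1 * 1) into -1, reaching cost 6 (bound 6)

(3 * -1)   [cost 6]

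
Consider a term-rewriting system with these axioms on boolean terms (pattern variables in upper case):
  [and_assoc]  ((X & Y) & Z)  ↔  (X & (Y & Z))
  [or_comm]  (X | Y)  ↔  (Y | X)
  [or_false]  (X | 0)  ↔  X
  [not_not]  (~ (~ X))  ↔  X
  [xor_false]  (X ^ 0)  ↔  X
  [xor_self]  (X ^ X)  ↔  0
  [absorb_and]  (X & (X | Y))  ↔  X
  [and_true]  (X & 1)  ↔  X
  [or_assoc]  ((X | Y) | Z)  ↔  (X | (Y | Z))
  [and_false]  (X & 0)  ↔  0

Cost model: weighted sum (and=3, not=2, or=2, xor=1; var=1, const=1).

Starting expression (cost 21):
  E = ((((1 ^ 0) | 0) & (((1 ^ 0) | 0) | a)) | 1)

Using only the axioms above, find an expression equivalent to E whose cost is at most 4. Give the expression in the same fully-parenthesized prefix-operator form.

(1 | 1)   [cost 4]

(1) (((1 ^ 0) | 0) & (((1 ^ 0) | 0) | a))  =[absorb_and →]=  ((1 ^ 0) | 0)    ⊢ (((1 ^ 0) | 0) | 1)
(2) (1 ^ 0)  =[xor_false →]=  1    ⊢ ((1 | 0) | 1)
(3) (1 | 0)  =[or_false →]=  1    ⊢ cost 4, within 4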